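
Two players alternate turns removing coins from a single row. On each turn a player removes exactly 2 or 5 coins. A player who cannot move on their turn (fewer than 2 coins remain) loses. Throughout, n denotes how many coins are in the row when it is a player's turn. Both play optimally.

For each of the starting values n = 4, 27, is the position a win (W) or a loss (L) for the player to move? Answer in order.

Use the standard recursion: the mover loses at a terminal position; elsewhere, the mover wins exactly when some move hands the opponent an L position.
n=0: no move → L
n=1: no move → L
n=2: reaches L-position 0 → W
n=3: reaches L-position 1 → W
n=4: only reaches 2(W), which is W → L
n=5: reaches L-position 0 → W
n=6: reaches L-position 4 → W
n=7: only reaches 5(W), 2(W), all W → L
n=8: only reaches 6(W), 3(W), all W → L
n=9: reaches L-position 7 → W
n=10: reaches L-position 8 → W
n=11: only reaches 9(W), 6(W), all W → L
n=12: reaches L-position 7 → W
n=13: reaches L-position 11 → W
n=14: only reaches 12(W), 9(W), all W → L
n=15: only reaches 13(W), 10(W), all W → L
n=16: reaches L-position 14 → W
n=17: reaches L-position 15 → W
n=18: only reaches 16(W), 13(W), all W → L
n=19: reaches L-position 14 → W
n=20: reaches L-position 18 → W
n=21: only reaches 19(W), 16(W), all W → L
n=22: only reaches 20(W), 17(W), all W → L
n=23: reaches L-position 21 → W
n=24: reaches L-position 22 → W
n=25: only reaches 23(W), 20(W), all W → L
n=26: reaches L-position 21 → W
n=27: reaches L-position 25 → W

4: L, 27: W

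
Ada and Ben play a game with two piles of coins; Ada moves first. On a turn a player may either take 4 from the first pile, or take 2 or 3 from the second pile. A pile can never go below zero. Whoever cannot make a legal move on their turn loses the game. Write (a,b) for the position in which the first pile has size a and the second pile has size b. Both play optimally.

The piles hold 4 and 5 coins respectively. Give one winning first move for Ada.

Move to (0,5).

Compute win/loss labels from the base case upward. A position with no move is L. Any other position is W if it can reach an L in one move, else L.
No move ever increases a pile, so every position that can arise here has a ≤ 4 and b ≤ 5; it is enough to label the cells with 0 ≤ a ≤ 4 and 0 ≤ b ≤ 5.
Every move lowers a or b (never raises either), so fill the grid row by row in increasing a, and left to right within a row: each cell's successors are then already labelled.
      b=0  b=1  b=2  b=3  b=4  b=5
a=0:    L    L    W    W    W    L
a=1:    L    L    W    W    W    L
a=2:    L    L    W    W    W    L
a=3:    L    L    W    W    W    L
a=4:    W    W    L    L    W    W
Cells with no legal move (terminal, hence L): (0,0), (0,1), (1,0), (1,1), (2,0), (2,1), (3,0), (3,1).
The remaining L cells, each justified by listing all of its moves:
(0,5): L (options (0,3)(W), (0,2)(W) are all W)
(1,5): L (options (1,3)(W), (1,2)(W) are all W)
(2,5): L (options (2,3)(W), (2,2)(W) are all W)
(3,5): L (options (3,3)(W), (3,2)(W) are all W)
(4,2): L (options (0,2)(W), (4,0)(W) are all W)
(4,3): L (options (0,3)(W), (4,1)(W), (4,0)(W) are all W)
Every other cell has at least one move into one of the L cells above, so it is W.
From (4,5), the L positions reachable in one move are: (0,5), (4,3), (4,2). Any move reaching one of these is winning.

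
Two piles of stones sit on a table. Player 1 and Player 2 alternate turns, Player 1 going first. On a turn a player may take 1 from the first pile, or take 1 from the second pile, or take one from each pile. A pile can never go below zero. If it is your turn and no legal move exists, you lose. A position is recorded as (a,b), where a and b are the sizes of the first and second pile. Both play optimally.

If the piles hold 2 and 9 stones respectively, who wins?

Player 1 wins.

Use the standard recursion: the mover loses at a terminal position; elsewhere, the mover wins exactly when some move hands the opponent an L position.
No move ever increases a pile, so every position that can arise here has a ≤ 2 and b ≤ 9; it is enough to label the cells with 0 ≤ a ≤ 2 and 0 ≤ b ≤ 9.
Every move lowers a or b (never raises either), so fill the grid row by row in increasing a, and left to right within a row: each cell's successors are then already labelled.
      b=0  b=1  b=2  b=3  b=4  b=5  b=6  b=7  b=8  b=9
a=0:    L    W    L    W    L    W    L    W    L    W
a=1:    W    W    W    W    W    W    W    W    W    W
a=2:    L    W    L    W    L    W    L    W    L    W
Cells with no legal move (terminal, hence L): (0,0).
The remaining L cells, each justified by listing all of its moves:
(0,2): L (sole option (0,1)(W) is W)
(0,4): L (sole option (0,3)(W) is W)
(0,6): L (sole option (0,5)(W) is W)
(0,8): L (sole option (0,7)(W) is W)
(2,0): L (sole option (1,0)(W) is W)
(2,2): L (options (1,2)(W), (2,1)(W), (1,1)(W) are all W)
(2,4): L (options (1,4)(W), (2,3)(W), (1,3)(W) are all W)
(2,6): L (options (1,6)(W), (2,5)(W), (1,5)(W) are all W)
(2,8): L (options (1,8)(W), (2,7)(W), (1,7)(W) are all W)
Every other cell has at least one move into one of the L cells above, so it is W.
From (2,9) Player 1 can move to (2,8), reaching an L position.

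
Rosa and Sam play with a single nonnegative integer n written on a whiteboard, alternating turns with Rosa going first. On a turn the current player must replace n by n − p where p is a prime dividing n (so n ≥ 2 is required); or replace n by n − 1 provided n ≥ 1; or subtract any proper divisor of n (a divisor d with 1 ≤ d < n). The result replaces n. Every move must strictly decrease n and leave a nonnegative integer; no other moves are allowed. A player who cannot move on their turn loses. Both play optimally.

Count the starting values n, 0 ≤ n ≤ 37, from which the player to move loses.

Classify positions by backward induction: terminal positions (no move available) are L. From any other position, the mover wins iff some move reaches an L.
n=0: no move → L
n=1: reaches L-position 0 → W
n=2: reaches L-position 0 → W
n=3: reaches L-position 0 → W
n=4: only reaches 2(W), 3(W), all W → L
n=5: reaches L-position 0 → W
n=6: reaches L-position 4 → W
n=7: reaches L-position 0 → W
n=8: reaches L-position 4 → W
n=9: only reaches 6(W), 8(W), all W → L
n=10: reaches L-position 9 → W
n=11: reaches L-position 0 → W
n=12: reaches L-position 9 → W
n=13: reaches L-position 0 → W
n=14: only reaches 7(W), 12(W), 13(W), all W → L
n=15: reaches L-position 14 → W
n=16: reaches L-position 14 → W
n=17: reaches L-position 0 → W
n=18: reaches L-position 9 → W
n=19: reaches L-position 0 → W
n=20: only reaches 10(W), 15(W), 16(W), 18(W), 19(W), all W → L
n=21: reaches L-position 14 → W
n=22: reaches L-position 20 → W
n=23: reaches L-position 0 → W
n=24: reaches L-position 20 → W
n=25: reaches L-position 20 → W
n=26: only reaches 13(W), 24(W), 25(W), all W → L
n=27: reaches L-position 26 → W
n=28: reaches L-position 14 → W
n=29: reaches L-position 0 → W
n=30: reaches L-position 20 → W
n=31: reaches L-position 0 → W
n=32: only reaches 16(W), 24(W), 28(W), 30(W), 31(W), all W → L
n=33: reaches L-position 32 → W
n=34: reaches L-position 32 → W
n=35: only reaches 28(W), 30(W), 34(W), all W → L
n=36: reaches L-position 32 → W
n=37: reaches L-position 0 → W
L entries with 0 ≤ n ≤ 37: n = 0, 4, 9, 14, 20, 26, 32, 35; that makes 8.

8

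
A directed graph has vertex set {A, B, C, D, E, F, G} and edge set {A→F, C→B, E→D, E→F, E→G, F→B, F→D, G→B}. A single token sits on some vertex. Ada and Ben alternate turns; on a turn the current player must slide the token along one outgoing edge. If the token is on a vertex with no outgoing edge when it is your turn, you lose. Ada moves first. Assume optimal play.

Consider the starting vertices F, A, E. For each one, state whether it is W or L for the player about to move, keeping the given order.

Build the W/L table. Terminal = L. A non-terminal position is W if it has a move to some L; otherwise it is L.
Every edge goes from a vertex to one that appears earlier in the order B, D, G, F, E, A, C, so processing vertices in that order labels each vertex after all of its successors.
B: no outgoing edge → L
D: no outgoing edge → L
G: →B(L), so W
F: →D(L), so W
E: →D(L), so W
A: →F(W) only, which is W, so L
C: →B(L), so W

F: W, A: L, E: W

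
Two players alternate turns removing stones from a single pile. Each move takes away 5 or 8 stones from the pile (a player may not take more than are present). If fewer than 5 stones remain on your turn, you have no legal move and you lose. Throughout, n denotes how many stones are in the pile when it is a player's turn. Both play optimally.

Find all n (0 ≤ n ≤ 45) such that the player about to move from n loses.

Work bottom-up. With no move the player to move loses. Otherwise the position is W if at least one move leads to an L position for the opponent, and L if every move leads to a W.
n=0: no move → L
n=1: no move → L
n=2: no move → L
n=3: no move → L
n=4: no move → L
n=5: can move to 0, which is L ⇒ W
n=6: can move to 1, which is L ⇒ W
n=7: can move to 2, which is L ⇒ W
n=8: can move to 3, which is L ⇒ W
n=9: can move to 4, which is L ⇒ W
n=10: can move to 2, which is L ⇒ W
n=11: can move to 3, which is L ⇒ W
n=12: can move to 4, which is L ⇒ W
n=13: moves to 8(W), 5(W); every one is W ⇒ L
n=14: moves to 9(W), 6(W); every one is W ⇒ L
n=15: moves to 10(W), 7(W); every one is W ⇒ L
n=16: moves to 11(W), 8(W); every one is W ⇒ L
n=17: moves to 12(W), 9(W); every one is W ⇒ L
n=18: can move to 13, which is L ⇒ W
n=19: can move to 14, which is L ⇒ W
n=20: can move to 15, which is L ⇒ W
n=21: can move to 16, which is L ⇒ W
n=22: can move to 17, which is L ⇒ W
n=23: can move to 15, which is L ⇒ W
n=24: can move to 16, which is L ⇒ W
n=25: can move to 17, which is L ⇒ W
n=26: moves to 21(W), 18(W); every one is W ⇒ L
n=27: moves to 22(W), 19(W); every one is W ⇒ L
n=28: moves to 23(W), 20(W); every one is W ⇒ L
n=29: moves to 24(W), 21(W); every one is W ⇒ L
n=30: moves to 25(W), 22(W); every one is W ⇒ L
n=31: can move to 26, which is L ⇒ W
n=32: can move to 27, which is L ⇒ W
n=33: can move to 28, which is L ⇒ W
n=34: can move to 29, which is L ⇒ W
n=35: can move to 30, which is L ⇒ W
n=36: can move to 28, which is L ⇒ W
n=37: can move to 29, which is L ⇒ W
n=38: can move to 30, which is L ⇒ W
n=39: moves to 34(W), 31(W); every one is W ⇒ L
n=40: moves to 35(W), 32(W); every one is W ⇒ L
n=41: moves to 36(W), 33(W); every one is W ⇒ L
n=42: moves to 37(W), 34(W); every one is W ⇒ L
n=43: moves to 38(W), 35(W); every one is W ⇒ L
n=44: can move to 39, which is L ⇒ W
n=45: can move to 40, which is L ⇒ W
The losing starting values of n are exactly the entries labelled L in this table (20 of them).

0, 1, 2, 3, 4, 13, 14, 15, 16, 17, 26, 27, 28, 29, 30, 39, 40, 41, 42, 43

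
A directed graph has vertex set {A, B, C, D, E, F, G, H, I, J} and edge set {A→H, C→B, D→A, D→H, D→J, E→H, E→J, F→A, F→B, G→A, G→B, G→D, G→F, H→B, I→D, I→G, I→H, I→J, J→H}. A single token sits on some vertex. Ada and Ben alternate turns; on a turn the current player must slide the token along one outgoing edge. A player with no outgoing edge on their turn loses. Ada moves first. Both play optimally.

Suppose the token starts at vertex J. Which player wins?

Label each position W (a win for the player to move) or L (a loss). A position with no legal move is L; any other position is W exactly when some move reaches an L, and L when every move reaches a W.
Every edge goes from a vertex to one that appears earlier in the order B, H, J, A, D, F, G, C, I, E, so processing vertices in that order labels each vertex after all of its successors.
B: no outgoing edge → L
H: W (go to B, an L position)
J: L (sole option H(W) is W)
A: L (sole option H(W) is W)
D: W (go to A, an L position)
F: W (go to A, an L position)
G: W (go to A, an L position)
C: W (go to B, an L position)
I: W (go to J, an L position)
E: W (go to J, an L position)
Every move from J reaches a W position, so the mover loses.

Ben wins.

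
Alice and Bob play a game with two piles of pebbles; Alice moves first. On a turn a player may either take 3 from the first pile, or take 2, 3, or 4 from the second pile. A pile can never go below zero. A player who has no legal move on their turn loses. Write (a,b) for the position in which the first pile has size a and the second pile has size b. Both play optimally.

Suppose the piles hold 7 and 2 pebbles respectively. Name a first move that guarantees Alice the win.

Move to (4,2).

Compute win/loss labels from the base case upward. A position with no move is L. Any other position is W if it can reach an L in one move, else L.
No move ever increases a pile, so every position that can arise here has a ≤ 7 and b ≤ 2; it is enough to label the cells with 0 ≤ a ≤ 7 and 0 ≤ b ≤ 2.
Every move lowers a or b (never raises either), so fill the grid row by row in increasing a, and left to right within a row: each cell's successors are then already labelled.
      b=0  b=1  b=2
a=0:    L    L    W
a=1:    L    L    W
a=2:    L    L    W
a=3:    W    W    L
a=4:    W    W    L
a=5:    W    W    L
a=6:    L    L    W
a=7:    L    L    W
Cells with no legal move (terminal, hence L): (0,0), (0,1), (1,0), (1,1), (2,0), (2,1).
The remaining L cells, each justified by listing all of its moves:
(3,2): L (options (0,2)(W), (3,0)(W) are all W)
(4,2): L (options (1,2)(W), (4,0)(W) are all W)
(5,2): L (options (2,2)(W), (5,0)(W) are all W)
(6,0): L (sole option (3,0)(W) is W)
(6,1): L (sole option (3,1)(W) is W)
(7,0): L (sole option (4,0)(W) is W)
(7,1): L (sole option (4,1)(W) is W)
Every other cell has at least one move into one of the L cells above, so it is W.
From (7,2), the L positions reachable in one move are: (4,2), (7,0). Any move reaching one of these is winning.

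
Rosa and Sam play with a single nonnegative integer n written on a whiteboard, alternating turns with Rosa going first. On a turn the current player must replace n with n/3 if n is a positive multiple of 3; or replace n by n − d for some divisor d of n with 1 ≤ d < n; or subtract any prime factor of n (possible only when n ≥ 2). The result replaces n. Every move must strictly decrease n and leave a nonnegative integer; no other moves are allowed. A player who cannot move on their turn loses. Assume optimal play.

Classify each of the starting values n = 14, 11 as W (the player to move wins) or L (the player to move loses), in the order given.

Build the W/L table. Terminal = L. A non-terminal position is W if it has a move to some L; otherwise it is L.
n=0: no move → L
n=1: no move → L
n=2: →0(L), so W
n=3: →0(L), so W
n=4: →2(W), 3(W) — all W, so L
n=5: →0(L), so W
n=6: →4(L), so W
n=7: →0(L), so W
n=8: →4(L), so W
n=9: →3(W), 6(W), 8(W) — all W, so L
n=10: →9(L), so W
n=11: →0(L), so W
n=12: →4(L), so W
n=13: →0(L), so W
n=14: →7(W), 12(W), 13(W) — all W, so L

14: L, 11: W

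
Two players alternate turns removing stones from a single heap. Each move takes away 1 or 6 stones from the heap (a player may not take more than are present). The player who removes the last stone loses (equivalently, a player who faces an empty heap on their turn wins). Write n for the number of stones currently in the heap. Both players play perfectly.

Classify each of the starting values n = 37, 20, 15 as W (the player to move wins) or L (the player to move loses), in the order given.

37: W, 20: W, 15: L

Use the standard recursion: the mover wins at a terminal position; elsewhere, the mover wins exactly when some move hands the opponent an L position.
n=0: no move; the opponent has just taken the last stone and therefore loses → W
n=1: L (sole option 0(W) is W)
n=2: W (go to 1, an L position)
n=3: L (sole option 2(W) is W)
n=4: W (go to 3, an L position)
n=5: L (sole option 4(W) is W)
n=6: W (go to 5, an L position)
n=7: W (go to 1, an L position)
n=8: L (options 7(W), 2(W) are all W)
n=9: W (go to 8, an L position)
n=10: L (options 9(W), 4(W) are all W)
n=11: W (go to 10, an L position)
n=12: L (options 11(W), 6(W) are all W)
n=13: W (go to 12, an L position)
n=14: W (go to 8, an L position)
n=15: L (options 14(W), 9(W) are all W)
n=16: W (go to 15, an L position)
n=17: L (options 16(W), 11(W) are all W)
n=18: W (go to 17, an L position)
n=19: L (options 18(W), 13(W) are all W)
n=20: W (go to 19, an L position)
n=21: W (go to 15, an L position)
n=22: L (options 21(W), 16(W) are all W)
n=23: W (go to 22, an L position)
n=24: L (options 23(W), 18(W) are all W)
n=25: W (go to 24, an L position)
n=26: L (options 25(W), 20(W) are all W)
n=27: W (go to 26, an L position)
n=28: W (go to 22, an L position)
n=29: L (options 28(W), 23(W) are all W)
n=30: W (go to 29, an L position)
n=31: L (options 30(W), 25(W) are all W)
n=32: W (go to 31, an L position)
n=33: L (options 32(W), 27(W) are all W)
n=34: W (go to 33, an L position)
n=35: W (go to 29, an L position)
n=36: L (options 35(W), 30(W) are all W)
n=37: W (go to 36, an L position)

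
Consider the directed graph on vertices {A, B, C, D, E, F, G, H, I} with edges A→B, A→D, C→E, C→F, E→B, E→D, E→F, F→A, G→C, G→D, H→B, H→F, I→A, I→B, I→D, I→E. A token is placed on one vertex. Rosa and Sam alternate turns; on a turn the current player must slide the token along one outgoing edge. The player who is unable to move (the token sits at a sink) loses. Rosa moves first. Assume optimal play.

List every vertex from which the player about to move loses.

Use the standard recursion: the mover loses at a terminal position; elsewhere, the mover wins exactly when some move hands the opponent an L position.
Every edge goes from a vertex to one that appears earlier in the order B, D, A, F, E, I, H, C, G, so processing vertices in that order labels each vertex after all of its successors.
B: no outgoing edge → L
D: no outgoing edge → L
A: can move to D, which is L ⇒ W
F: the only move is to A(W), a W ⇒ L
E: can move to F, which is L ⇒ W
I: can move to D, which is L ⇒ W
H: can move to F, which is L ⇒ W
C: can move to F, which is L ⇒ W
G: can move to D, which is L ⇒ W
The losing starting vertices are exactly the entries labelled L in this table (3 of them).

B, D, F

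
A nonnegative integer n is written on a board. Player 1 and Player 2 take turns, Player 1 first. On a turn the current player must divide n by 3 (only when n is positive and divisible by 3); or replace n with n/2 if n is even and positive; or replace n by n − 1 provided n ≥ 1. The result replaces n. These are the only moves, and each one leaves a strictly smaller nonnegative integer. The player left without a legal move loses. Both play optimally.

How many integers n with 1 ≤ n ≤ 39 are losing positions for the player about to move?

Use the standard recursion: the mover loses at a terminal position; elsewhere, the mover wins exactly when some move hands the opponent an L position.
n=0: no move → L
n=1: can move to 0, which is L ⇒ W
n=2: the only move is to 1(W), a W ⇒ L
n=3: can move to 2, which is L ⇒ W
n=4: can move to 2, which is L ⇒ W
n=5: the only move is to 4(W), a W ⇒ L
n=6: can move to 2, which is L ⇒ W
n=7: the only move is to 6(W), a W ⇒ L
n=8: can move to 7, which is L ⇒ W
n=9: moves to 3(W), 8(W); every one is W ⇒ L
n=10: can move to 5, which is L ⇒ W
n=11: the only move is to 10(W), a W ⇒ L
n=12: can move to 11, which is L ⇒ W
n=13: the only move is to 12(W), a W ⇒ L
n=14: can move to 7, which is L ⇒ W
n=15: can move to 5, which is L ⇒ W
n=16: moves to 8(W), 15(W); every one is W ⇒ L
n=17: can move to 16, which is L ⇒ W
n=18: can move to 9, which is L ⇒ W
n=19: the only move is to 18(W), a W ⇒ L
n=20: can move to 19, which is L ⇒ W
n=21: can move to 7, which is L ⇒ W
n=22: can move to 11, which is L ⇒ W
n=23: the only move is to 22(W), a W ⇒ L
n=24: can move to 23, which is L ⇒ W
n=25: the only move is to 24(W), a W ⇒ L
n=26: can move to 13, which is L ⇒ W
n=27: can move to 9, which is L ⇒ W
n=28: moves to 14(W), 27(W); every one is W ⇒ L
n=29: can move to 28, which is L ⇒ W
n=30: moves to 10(W), 15(W), 29(W); every one is W ⇒ L
n=31: can move to 30, which is L ⇒ W
n=32: can move to 16, which is L ⇒ W
n=33: can move to 11, which is L ⇒ W
n=34: moves to 17(W), 33(W); every one is W ⇒ L
n=35: can move to 34, which is L ⇒ W
n=36: moves to 12(W), 18(W), 35(W); every one is W ⇒ L
n=37: can move to 36, which is L ⇒ W
n=38: can move to 19, which is L ⇒ W
n=39: can move to 13, which is L ⇒ W
L entries with 1 ≤ n ≤ 39 (n=0 is outside the asked range and is not counted): n = 2, 5, 7, 9, 11, 13, 16, 19, 23, 25, 28, 30, 34, 36; that makes 14.

14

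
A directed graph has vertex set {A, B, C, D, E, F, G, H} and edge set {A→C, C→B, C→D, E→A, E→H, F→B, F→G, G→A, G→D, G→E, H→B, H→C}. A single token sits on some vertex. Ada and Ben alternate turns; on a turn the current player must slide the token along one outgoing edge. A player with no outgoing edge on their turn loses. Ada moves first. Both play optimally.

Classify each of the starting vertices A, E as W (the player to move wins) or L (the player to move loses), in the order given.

A: L, E: W

Use the standard recursion: the mover loses at a terminal position; elsewhere, the mover wins exactly when some move hands the opponent an L position.
Every edge goes from a vertex to one that appears earlier in the order D, B, C, H, A, E, G, F, so processing vertices in that order labels each vertex after all of its successors.
D: no outgoing edge → L
B: no outgoing edge → L
C: W (go to B, an L position)
H: W (go to B, an L position)
A: L (sole option C(W) is W)
E: W (go to A, an L position)
G: W (go to A, an L position)
F: W (go to B, an L position)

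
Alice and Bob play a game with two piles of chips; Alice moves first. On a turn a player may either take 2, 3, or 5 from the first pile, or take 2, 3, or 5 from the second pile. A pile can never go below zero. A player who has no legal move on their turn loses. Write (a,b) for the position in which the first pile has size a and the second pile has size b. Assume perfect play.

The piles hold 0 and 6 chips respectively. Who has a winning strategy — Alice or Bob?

Alice wins.

Build the W/L table. Terminal = L. A non-terminal position is W if it has a move to some L; otherwise it is L.
No move ever increases a pile, so every position that can arise here has a ≤ 0 and b ≤ 6; it is enough to label the cells with 0 ≤ a ≤ 0 and 0 ≤ b ≤ 6.
Every move lowers a or b (never raises either), so fill the grid row by row in increasing a, and left to right within a row: each cell's successors are then already labelled.
      b=0  b=1  b=2  b=3  b=4  b=5  b=6
a=0:    L    L    W    W    W    W    W
Cells with no legal move (terminal, hence L): (0,0), (0,1).
Every other cell has at least one move into one of the L cells above, so it is W.
The starting position (0,6) is W: Alice should move to (0,1), handing over an L position.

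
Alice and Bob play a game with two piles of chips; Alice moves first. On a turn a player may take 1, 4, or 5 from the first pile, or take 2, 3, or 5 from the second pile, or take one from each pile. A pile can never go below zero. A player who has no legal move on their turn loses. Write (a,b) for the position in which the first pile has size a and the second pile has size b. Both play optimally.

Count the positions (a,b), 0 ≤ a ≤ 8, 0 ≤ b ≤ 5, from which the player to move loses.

Compute win/loss labels from the base case upward. A position with no move is L. Any other position is W if it can reach an L in one move, else L.
Every move lowers a or b (never raises either), so fill the grid row by row in increasing a, and left to right within a row: each cell's successors are then already labelled.
      b=0  b=1  b=2  b=3  b=4  b=5
a=0:    L    L    W    W    W    W
a=1:    W    W    W    L    L    W
a=2:    L    L    W    W    W    W
a=3:    W    W    W    L    L    W
a=4:    W    W    L    W    W    W
a=5:    W    W    W    W    W    L
a=6:    W    W    L    W    W    W
a=7:    W    W    W    W    W    L
a=8:    L    L    W    W    W    W
Cells with no legal move (terminal, hence L): (0,0), (0,1).
The remaining L cells, each justified by listing all of its moves:
(1,3): moves to (0,3)(W), (1,1)(W), (1,0)(W), (0,2)(W); every one is W ⇒ L
(1,4): moves to (0,4)(W), (1,2)(W), (1,1)(W), (0,3)(W); every one is W ⇒ L
(2,0): the only move is to (1,0)(W), a W ⇒ L
(2,1): moves to (1,1)(W), (1,0)(W); every one is W ⇒ L
(3,3): moves to (2,3)(W), (3,1)(W), (3,0)(W), (2,2)(W); every one is W ⇒ L
(3,4): moves to (2,4)(W), (3,2)(W), (3,1)(W), (2,3)(W); every one is W ⇒ L
(4,2): moves to (3,2)(W), (0,2)(W), (4,0)(W), (3,1)(W); every one is W ⇒ L
(5,5): moves to (4,5)(W), (1,5)(W), (0,5)(W), (5,3)(W), (5,2)(W), (5,0)(W), (4,4)(W); every one is W ⇒ L
(6,2): moves to (5,2)(W), (2,2)(W), (1,2)(W), (6,0)(W), (5,1)(W); every one is W ⇒ L
(7,5): moves to (6,5)(W), (3,5)(W), (2,5)(W), (7,3)(W), (7,2)(W), (7,0)(W), (6,4)(W); every one is W ⇒ L
(8,0): moves to (7,0)(W), (4,0)(W), (3,0)(W); every one is W ⇒ L
(8,1): moves to (7,1)(W), (4,1)(W), (3,1)(W), (7,0)(W); every one is W ⇒ L
Every other cell has at least one move into one of the L cells above, so it is W.
L cells per row: a=0: 2, a=1: 2, a=2: 2, a=3: 2, a=4: 1, a=5: 1, a=6: 1, a=7: 1, a=8: 2; total 14.

14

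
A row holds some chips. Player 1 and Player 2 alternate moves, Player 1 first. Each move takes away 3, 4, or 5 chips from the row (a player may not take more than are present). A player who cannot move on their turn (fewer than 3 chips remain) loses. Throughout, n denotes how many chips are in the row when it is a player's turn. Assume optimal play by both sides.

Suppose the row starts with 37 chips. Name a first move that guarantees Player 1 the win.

Classify positions by backward induction: terminal positions (no move available) are L. From any other position, the mover wins iff some move reaches an L.
n=0: no move → L
n=1: no move → L
n=2: no move → L
n=3: reaches L-position 0 → W
n=4: reaches L-position 1 → W
n=5: reaches L-position 2 → W
n=6: reaches L-position 2 → W
n=7: reaches L-position 2 → W
n=8: only reaches 5(W), 4(W), 3(W), all W → L
n=9: only reaches 6(W), 5(W), 4(W), all W → L
n=10: only reaches 7(W), 6(W), 5(W), all W → L
n=11: reaches L-position 8 → W
n=12: reaches L-position 9 → W
n=13: reaches L-position 10 → W
n=14: reaches L-position 10 → W
n=15: reaches L-position 10 → W
n=16: only reaches 13(W), 12(W), 11(W), all W → L
n=17: only reaches 14(W), 13(W), 12(W), all W → L
n=18: only reaches 15(W), 14(W), 13(W), all W → L
n=19: reaches L-position 16 → W
n=20: reaches L-position 17 → W
n=21: reaches L-position 18 → W
n=22: reaches L-position 18 → W
n=23: reaches L-position 18 → W
n=24: only reaches 21(W), 20(W), 19(W), all W → L
n=25: only reaches 22(W), 21(W), 20(W), all W → L
n=26: only reaches 23(W), 22(W), 21(W), all W → L
n=27: reaches L-position 24 → W
n=28: reaches L-position 25 → W
n=29: reaches L-position 26 → W
n=30: reaches L-position 26 → W
n=31: reaches L-position 26 → W
n=32: only reaches 29(W), 28(W), 27(W), all W → L
n=33: only reaches 30(W), 29(W), 28(W), all W → L
n=34: only reaches 31(W), 30(W), 29(W), all W → L
n=35: reaches L-position 32 → W
n=36: reaches L-position 33 → W
n=37: reaches L-position 34 → W
From 37, the L positions reachable in one move are: 34, 33, 32. Any move reaching one of these is winning.

Remove 3, leaving 34.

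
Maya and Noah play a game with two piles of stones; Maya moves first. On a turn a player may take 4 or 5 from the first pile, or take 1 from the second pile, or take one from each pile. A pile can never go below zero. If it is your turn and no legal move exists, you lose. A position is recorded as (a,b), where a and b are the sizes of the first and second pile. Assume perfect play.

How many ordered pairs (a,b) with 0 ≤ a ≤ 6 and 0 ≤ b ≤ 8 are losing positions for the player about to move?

Work bottom-up. With no move the player to move loses. Otherwise the position is W if at least one move leads to an L position for the opponent, and L if every move leads to a W.
Every move lowers a or b (never raises either), so fill the grid row by row in increasing a, and left to right within a row: each cell's successors are then already labelled.
      b=0  b=1  b=2  b=3  b=4  b=5  b=6  b=7  b=8
a=0:    L    W    L    W    L    W    L    W    L
a=1:    L    W    L    W    L    W    L    W    L
a=2:    L    W    L    W    L    W    L    W    L
a=3:    L    W    L    W    L    W    L    W    L
a=4:    W    W    W    W    W    W    W    W    W
a=5:    W    L    W    L    W    L    W    L    W
a=6:    W    L    W    L    W    L    W    L    W
Cells with no legal move (terminal, hence L): (0,0), (1,0), (2,0), (3,0).
The remaining L cells, each justified by listing all of its moves:
(0,2): only reaches (0,1)(W), which is W → L
(0,4): only reaches (0,3)(W), which is W → L
(0,6): only reaches (0,5)(W), which is W → L
(0,8): only reaches (0,7)(W), which is W → L
(1,2): only reaches (1,1)(W), (0,1)(W), all W → L
(1,4): only reaches (1,3)(W), (0,3)(W), all W → L
(1,6): only reaches (1,5)(W), (0,5)(W), all W → L
(1,8): only reaches (1,7)(W), (0,7)(W), all W → L
(2,2): only reaches (2,1)(W), (1,1)(W), all W → L
(2,4): only reaches (2,3)(W), (1,3)(W), all W → L
(2,6): only reaches (2,5)(W), (1,5)(W), all W → L
(2,8): only reaches (2,7)(W), (1,7)(W), all W → L
(3,2): only reaches (3,1)(W), (2,1)(W), all W → L
(3,4): only reaches (3,3)(W), (2,3)(W), all W → L
(3,6): only reaches (3,5)(W), (2,5)(W), all W → L
(3,8): only reaches (3,7)(W), (2,7)(W), all W → L
(5,1): only reaches (1,1)(W), (0,1)(W), (5,0)(W), (4,0)(W), all W → L
(5,3): only reaches (1,3)(W), (0,3)(W), (5,2)(W), (4,2)(W), all W → L
(5,5): only reaches (1,5)(W), (0,5)(W), (5,4)(W), (4,4)(W), all W → L
(5,7): only reaches (1,7)(W), (0,7)(W), (5,6)(W), (4,6)(W), all W → L
(6,1): only reaches (2,1)(W), (1,1)(W), (6,0)(W), (5,0)(W), all W → L
(6,3): only reaches (2,3)(W), (1,3)(W), (6,2)(W), (5,2)(W), all W → L
(6,5): only reaches (2,5)(W), (1,5)(W), (6,4)(W), (5,4)(W), all W → L
(6,7): only reaches (2,7)(W), (1,7)(W), (6,6)(W), (5,6)(W), all W → L
Every other cell has at least one move into one of the L cells above, so it is W.
L cells per row: a=0: 5, a=1: 5, a=2: 5, a=3: 5, a=4: 0, a=5: 4, a=6: 4; total 28.

28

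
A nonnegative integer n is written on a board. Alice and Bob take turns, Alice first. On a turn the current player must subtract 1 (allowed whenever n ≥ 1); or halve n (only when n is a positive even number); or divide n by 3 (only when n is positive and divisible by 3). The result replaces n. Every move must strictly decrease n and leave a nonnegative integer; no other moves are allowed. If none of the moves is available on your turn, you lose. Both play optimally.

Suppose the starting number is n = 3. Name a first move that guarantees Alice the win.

Move to 2.

Work bottom-up. With no move the player to move loses. Otherwise the position is W if at least one move leads to an L position for the opponent, and L if every move leads to a W.
n=0: no move → L
n=1: reaches L-position 0 → W
n=2: only reaches 1(W), which is W → L
n=3: reaches L-position 2 → W
From 3, the L positions reachable in one move are: 2.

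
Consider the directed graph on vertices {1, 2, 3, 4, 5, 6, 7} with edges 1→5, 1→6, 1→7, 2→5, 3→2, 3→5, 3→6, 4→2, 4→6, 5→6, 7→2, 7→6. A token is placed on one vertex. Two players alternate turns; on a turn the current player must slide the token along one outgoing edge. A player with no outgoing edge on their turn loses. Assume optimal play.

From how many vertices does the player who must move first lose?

Build the W/L table. Terminal = L. A non-terminal position is W if it has a move to some L; otherwise it is L.
Every edge goes from a vertex to one that appears earlier in the order 6, 5, 2, 4, 3, 7, 1, so processing vertices in that order labels each vertex after all of its successors.
6: no outgoing edge → L
5: reaches L-position 6 → W
2: only reaches 5(W), which is W → L
4: reaches L-position 2 → W
3: reaches L-position 2 → W
7: reaches L-position 2 → W
1: reaches L-position 6 → W
The L vertices are 2, 6; that is 2 in all.

2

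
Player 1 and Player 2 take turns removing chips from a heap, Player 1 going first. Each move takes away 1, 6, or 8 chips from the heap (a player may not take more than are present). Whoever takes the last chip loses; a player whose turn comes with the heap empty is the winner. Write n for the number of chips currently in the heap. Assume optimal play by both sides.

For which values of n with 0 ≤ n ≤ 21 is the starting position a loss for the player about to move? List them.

Use the standard recursion: the mover wins at a terminal position; elsewhere, the mover wins exactly when some move hands the opponent an L position.
n=0: no move; the opponent has just taken the last chip and therefore loses → W
n=1: only reaches 0(W), which is W → L
n=2: reaches L-position 1 → W
n=3: only reaches 2(W), which is W → L
n=4: reaches L-position 3 → W
n=5: only reaches 4(W), which is W → L
n=6: reaches L-position 5 → W
n=7: reaches L-position 1 → W
n=8: only reaches 7(W), 2(W), 0(W), all W → L
n=9: reaches L-position 8 → W
n=10: only reaches 9(W), 4(W), 2(W), all W → L
n=11: reaches L-position 10 → W
n=12: only reaches 11(W), 6(W), 4(W), all W → L
n=13: reaches L-position 12 → W
n=14: reaches L-position 8 → W
n=15: only reaches 14(W), 9(W), 7(W), all W → L
n=16: reaches L-position 15 → W
n=17: only reaches 16(W), 11(W), 9(W), all W → L
n=18: reaches L-position 17 → W
n=19: only reaches 18(W), 13(W), 11(W), all W → L
n=20: reaches L-position 19 → W
n=21: reaches L-position 15 → W
The losing starting values of n are exactly the entries labelled L in this table (9 of them).

1, 3, 5, 8, 10, 12, 15, 17, 19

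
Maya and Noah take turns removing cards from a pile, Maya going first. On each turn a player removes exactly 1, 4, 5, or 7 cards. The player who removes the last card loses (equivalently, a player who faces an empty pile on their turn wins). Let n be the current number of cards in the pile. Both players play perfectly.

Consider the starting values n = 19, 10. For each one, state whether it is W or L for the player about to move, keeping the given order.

19: L, 10: W

Positions with no move are W. A position that does have a move is losing for the player to move precisely when every available move leads to a winning position for the opponent. Fill in the labels:
n=0: no move; the opponent has just taken the last card and therefore loses → W
n=1: L (sole option 0(W) is W)
n=2: W (go to 1, an L position)
n=3: L (sole option 2(W) is W)
n=4: W (go to 3, an L position)
n=5: W (go to 1, an L position)
n=6: W (go to 1, an L position)
n=7: W (go to 3, an L position)
n=8: W (go to 3, an L position)
n=9: L (options 8(W), 5(W), 4(W), 2(W) are all W)
n=10: W (go to 9, an L position)
n=11: L (options 10(W), 7(W), 6(W), 4(W) are all W)
n=12: W (go to 11, an L position)
n=13: W (go to 9, an L position)
n=14: W (go to 9, an L position)
n=15: W (go to 11, an L position)
n=16: W (go to 11, an L position)
n=17: L (options 16(W), 13(W), 12(W), 10(W) are all W)
n=18: W (go to 17, an L position)
n=19: L (options 18(W), 15(W), 14(W), 12(W) are all W)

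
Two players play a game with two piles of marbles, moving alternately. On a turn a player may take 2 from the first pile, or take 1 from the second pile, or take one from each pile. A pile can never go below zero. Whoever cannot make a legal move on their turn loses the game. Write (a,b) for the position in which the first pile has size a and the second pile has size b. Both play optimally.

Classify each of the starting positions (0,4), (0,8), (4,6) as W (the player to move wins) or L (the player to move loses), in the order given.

Use the standard recursion: the mover loses at a terminal position; elsewhere, the mover wins exactly when some move hands the opponent an L position.
No move ever increases a pile, so every position that can arise here has a ≤ 4 and b ≤ 8; it is enough to label the cells with 0 ≤ a ≤ 4 and 0 ≤ b ≤ 8.
Every move lowers a or b (never raises either), so fill the grid row by row in increasing a, and left to right within a row: each cell's successors are then already labelled.
      b=0  b=1  b=2  b=3  b=4  b=5  b=6  b=7  b=8
a=0:    L    W    L    W    L    W    L    W    L
a=1:    L    W    L    W    L    W    L    W    L
a=2:    W    W    W    W    W    W    W    W    W
a=3:    W    L    W    L    W    L    W    L    W
a=4:    L    W    W    L    W    L    W    L    W
Cells with no legal move (terminal, hence L): (0,0), (1,0).
The remaining L cells, each justified by listing all of its moves:
(0,2): the only move is to (0,1)(W), a W ⇒ L
(0,4): the only move is to (0,3)(W), a W ⇒ L
(0,6): the only move is to (0,5)(W), a W ⇒ L
(0,8): the only move is to (0,7)(W), a W ⇒ L
(1,2): moves to (1,1)(W), (0,1)(W); every one is W ⇒ L
(1,4): moves to (1,3)(W), (0,3)(W); every one is W ⇒ L
(1,6): moves to (1,5)(W), (0,5)(W); every one is W ⇒ L
(1,8): moves to (1,7)(W), (0,7)(W); every one is W ⇒ L
(3,1): moves to (1,1)(W), (3,0)(W), (2,0)(W); every one is W ⇒ L
(3,3): moves to (1,3)(W), (3,2)(W), (2,2)(W); every one is W ⇒ L
(3,5): moves to (1,5)(W), (3,4)(W), (2,4)(W); every one is W ⇒ L
(3,7): moves to (1,7)(W), (3,6)(W), (2,6)(W); every one is W ⇒ L
(4,0): the only move is to (2,0)(W), a W ⇒ L
(4,3): moves to (2,3)(W), (4,2)(W), (3,2)(W); every one is W ⇒ L
(4,5): moves to (2,5)(W), (4,4)(W), (3,4)(W); every one is W ⇒ L
(4,7): moves to (2,7)(W), (4,6)(W), (3,6)(W); every one is W ⇒ L
Every other cell has at least one move into one of the L cells above, so it is W.
(0,4): one of the L cells justified above, so L
(0,8): one of the L cells justified above, so L
(4,6): the move to (4,5) reaches an L cell, so W

(0,4): L, (0,8): L, (4,6): W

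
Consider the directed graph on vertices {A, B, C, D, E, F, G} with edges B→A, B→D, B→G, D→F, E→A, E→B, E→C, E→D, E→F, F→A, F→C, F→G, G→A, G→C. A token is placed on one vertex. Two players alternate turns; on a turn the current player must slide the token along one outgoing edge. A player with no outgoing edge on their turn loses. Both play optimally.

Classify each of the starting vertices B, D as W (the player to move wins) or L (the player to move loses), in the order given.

B: W, D: L

Build the W/L table. Terminal = L. A non-terminal position is W if it has a move to some L; otherwise it is L.
Every edge goes from a vertex to one that appears earlier in the order A, C, G, F, D, B, E, so processing vertices in that order labels each vertex after all of its successors.
A: no outgoing edge → L
C: no outgoing edge → L
G: W (go to C, an L position)
F: W (go to C, an L position)
D: L (sole option F(W) is W)
B: W (go to D, an L position)
E: W (go to D, an L position)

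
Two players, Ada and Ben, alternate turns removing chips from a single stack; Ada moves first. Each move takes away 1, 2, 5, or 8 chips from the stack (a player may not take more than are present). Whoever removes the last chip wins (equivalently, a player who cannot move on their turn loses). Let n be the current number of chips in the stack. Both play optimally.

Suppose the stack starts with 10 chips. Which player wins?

Compute win/loss labels from the base case upward. A position with no move is L. Any other position is W if it can reach an L in one move, else L.
n=0: no move → L
n=1: can move to 0, which is L ⇒ W
n=2: can move to 0, which is L ⇒ W
n=3: moves to 2(W), 1(W); every one is W ⇒ L
n=4: can move to 3, which is L ⇒ W
n=5: can move to 3, which is L ⇒ W
n=6: moves to 5(W), 4(W), 1(W); every one is W ⇒ L
n=7: can move to 6, which is L ⇒ W
n=8: can move to 6, which is L ⇒ W
n=9: moves to 8(W), 7(W), 4(W), 1(W); every one is W ⇒ L
n=10: can move to 9, which is L ⇒ W
The starting position 10 is W: Ada should remove 1, leaving 9, handing over an L position.

Ada wins.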